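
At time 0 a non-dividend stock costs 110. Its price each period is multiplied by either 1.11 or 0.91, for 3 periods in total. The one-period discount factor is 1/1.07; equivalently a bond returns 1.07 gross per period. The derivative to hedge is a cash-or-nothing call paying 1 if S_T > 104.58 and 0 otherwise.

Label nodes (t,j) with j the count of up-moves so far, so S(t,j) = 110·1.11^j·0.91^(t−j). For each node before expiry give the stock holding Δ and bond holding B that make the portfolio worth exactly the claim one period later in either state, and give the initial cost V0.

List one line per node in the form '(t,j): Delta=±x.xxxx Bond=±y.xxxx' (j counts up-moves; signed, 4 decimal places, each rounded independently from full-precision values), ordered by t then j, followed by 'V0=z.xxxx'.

The replicating-portfolio and risk-neutral prices coincide; use p* = (1.07−0.91)/(1.11−0.91) = 0.8000 for the latter.
Terminal values V(3,·): V(3,0)=0.0000, V(3,1)=0.0000, V(3,2)=1.0000, V(3,3)=1.0000
  t=2,j=0: stock 91.0910 → up 101.1110 (V=0.0000), down 82.8928 (V=0.0000). Price 0.0000; hedge Δ=0.0000, bond B=0.0000.
  t=2,j=1: stock 111.1110 → up 123.3332 (V=1.0000), down 101.1110 (V=0.0000). Price 0.7477; hedge Δ=0.0450, bond B=-4.2523.
  t=2,j=2: stock 135.5310 → up 150.4394 (V=1.0000), down 123.3332 (V=1.0000). Price 0.9346; hedge Δ=0.0000, bond B=0.9346.
  t=1,j=0: stock 100.1000 → up 111.1110 (V=0.7477), down 91.0910 (V=0.0000). Price 0.5590; hedge Δ=0.0373, bond B=-3.1793.
  t=1,j=1: stock 122.1000 → up 135.5310 (V=0.9346), down 111.1110 (V=0.7477). Price 0.8385; hedge Δ=0.0077, bond B=-0.0961.
  t=0,j=0: stock 110.0000 → up 122.1000 (V=0.8385), down 100.1000 (V=0.5590). Price 0.7314; hedge Δ=0.0127, bond B=-0.6661.
The time-0 hedge costs 0.7314, which is the no-arbitrage price.

(0,0): Delta=0.0127 Bond=-0.6661
(1,0): Delta=0.0373 Bond=-3.1793
(1,1): Delta=0.0077 Bond=-0.0961
(2,0): Delta=0.0000 Bond=0.0000
(2,1): Delta=0.0450 Bond=-4.2523
(2,2): Delta=0.0000 Bond=0.9346
V0=0.7314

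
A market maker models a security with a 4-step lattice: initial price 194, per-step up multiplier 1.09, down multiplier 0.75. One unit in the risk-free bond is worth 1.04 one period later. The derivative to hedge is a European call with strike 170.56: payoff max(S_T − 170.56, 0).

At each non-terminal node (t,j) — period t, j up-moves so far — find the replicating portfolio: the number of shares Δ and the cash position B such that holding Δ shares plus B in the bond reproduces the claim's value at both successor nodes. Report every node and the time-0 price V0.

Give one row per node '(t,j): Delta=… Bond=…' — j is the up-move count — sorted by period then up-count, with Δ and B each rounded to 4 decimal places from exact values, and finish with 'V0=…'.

The replicating-portfolio and risk-neutral prices coincide; use p* = (1.04−0.75)/(1.09−0.75) = 0.8529 for the latter.
Payoff layer (t=4): V(4,0)=0.0000, V(4,1)=0.0000, V(4,2)=0.0000, V(4,3)=17.8667, V(4,4)=103.2868
Node (3,0) S=81.8438: V=(p*·0.0000+(1−p*)·0.0000)/1.04=0.0000; Δ=(0.0000−0.0000)/(89.2097−61.3828)=0.0000; B=V−Δ·S=0.0000
Node (3,1) S=118.9463: V=(p*·0.0000+(1−p*)·0.0000)/1.04=0.0000; Δ=(0.0000−0.0000)/(129.6514−89.2097)=0.0000; B=V−Δ·S=0.0000
Node (3,2) S=172.8686: V=(p*·17.8667+(1−p*)·0.0000)/1.04=14.6531; Δ=(17.8667−0.0000)/(188.4267−129.6514)=0.3040; B=V−Δ·S=-37.8960
Node (3,3) S=251.2356: V=(p*·103.2868+(1−p*)·17.8667)/1.04=87.2356; Δ=(103.2868−17.8667)/(273.8468−188.4267)=1.0000; B=V−Δ·S=-164.0000
Node (2,0) S=109.1250: V=(p*·0.0000+(1−p*)·0.0000)/1.04=0.0000; Δ=(0.0000−0.0000)/(118.9463−81.8438)=0.0000; B=V−Δ·S=0.0000
Node (2,1) S=158.5950: V=(p*·14.6531+(1−p*)·0.0000)/1.04=12.0176; Δ=(14.6531−0.0000)/(172.8685−118.9462)=0.2717; B=V−Δ·S=-31.0799
Node (2,2) S=230.4914: V=(p*·87.2356+(1−p*)·14.6531)/1.04=73.6170; Δ=(87.2356−14.6531)/(251.2356−172.8686)=0.9262; B=V−Δ·S=-139.8609
Node (1,0) S=145.5000: V=(p*·12.0176+(1−p*)·0.0000)/1.04=9.8560; Δ=(12.0176−0.0000)/(158.5950−109.1250)=0.2429; B=V−Δ·S=-25.4897
Node (1,1) S=211.4600: V=(p*·73.6170+(1−p*)·12.0176)/1.04=62.0753; Δ=(73.6170−12.0176)/(230.4914−158.5950)=0.8568; B=V−Δ·S=-119.0997
Node (0,0) S=194.0000: V=(p*·62.0753+(1−p*)·9.8560)/1.04=52.3038; Δ=(62.0753−9.8560)/(211.4600−145.5000)=0.7917; B=V−Δ·S=-101.2822
The time-0 hedge costs 52.3038, which is the no-arbitrage price.

(0,0): Delta=0.7917 Bond=-101.2822
(1,0): Delta=0.2429 Bond=-25.4897
(1,1): Delta=0.8568 Bond=-119.0997
(2,0): Delta=0.0000 Bond=0.0000
(2,1): Delta=0.2717 Bond=-31.0799
(2,2): Delta=0.9262 Bond=-139.8609
(3,0): Delta=0.0000 Bond=0.0000
(3,1): Delta=0.0000 Bond=0.0000
(3,2): Delta=0.3040 Bond=-37.8960
(3,3): Delta=1.0000 Bond=-164.0000
V0=52.3038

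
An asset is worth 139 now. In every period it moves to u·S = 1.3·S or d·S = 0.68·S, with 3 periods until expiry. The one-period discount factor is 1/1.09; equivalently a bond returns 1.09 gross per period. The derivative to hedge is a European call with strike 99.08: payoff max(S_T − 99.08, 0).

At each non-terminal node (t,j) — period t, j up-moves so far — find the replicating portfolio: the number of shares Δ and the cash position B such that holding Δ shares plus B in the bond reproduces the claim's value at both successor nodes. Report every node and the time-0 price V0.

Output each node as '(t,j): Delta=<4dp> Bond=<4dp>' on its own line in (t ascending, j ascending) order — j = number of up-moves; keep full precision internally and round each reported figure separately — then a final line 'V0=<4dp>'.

(0,0): Delta=0.8874 Bond=-56.4707
(1,0): Delta=0.6280 Bond=-37.0297
(1,1): Delta=0.9569 Bond=-74.1138
(2,0): Delta=0.0000 Bond=0.0000
(2,1): Delta=0.7962 Bond=-61.0358
(2,2): Delta=1.0000 Bond=-90.8991
V0=66.8820

Under the risk-neutral measure, an up-move has probability p* = (R−d)/(u−d) = 0.6613 and values discount at R = 1.09.
Terminal payoffs: V(3,0)=0.0000, V(3,1)=0.0000, V(3,2)=60.6588, V(3,3)=206.3030
Node (2,0) S=64.2736: V=(p*·0.0000+(1−p*)·0.0000)/1.09=0.0000; Δ=(0.0000−0.0000)/(83.5557−43.7060)=0.0000; B=V−Δ·S=0.0000
Node (2,1) S=122.8760: V=(p*·60.6588+(1−p*)·0.0000)/1.09=36.8010; Δ=(60.6588−0.0000)/(159.7388−83.5557)=0.7962; B=V−Δ·S=-61.0358
Node (2,2) S=234.9100: V=(p*·206.3030+(1−p*)·60.6588)/1.09=144.0109; Δ=(206.3030−60.6588)/(305.3830−159.7388)=1.0000; B=V−Δ·S=-90.8991
Node (1,0) S=94.5200: V=(p*·36.8010+(1−p*)·0.0000)/1.09=22.3267; Δ=(36.8010−0.0000)/(122.8760−64.2736)=0.6280; B=V−Δ·S=-37.0297
Node (1,1) S=180.7000: V=(p*·144.0109+(1−p*)·36.8010)/1.09=98.8054; Δ=(144.0109−36.8010)/(234.9100−122.8760)=0.9569; B=V−Δ·S=-74.1138
Node (0,0) S=139.0000: V=(p*·98.8054+(1−p*)·22.3267)/1.09=66.8820; Δ=(98.8054−22.3267)/(180.7000−94.5200)=0.8874; B=V−Δ·S=-56.4707
Each (Δ,B) replicates both successor values, so the strategy is self-financing and V0 is arbitrage-free.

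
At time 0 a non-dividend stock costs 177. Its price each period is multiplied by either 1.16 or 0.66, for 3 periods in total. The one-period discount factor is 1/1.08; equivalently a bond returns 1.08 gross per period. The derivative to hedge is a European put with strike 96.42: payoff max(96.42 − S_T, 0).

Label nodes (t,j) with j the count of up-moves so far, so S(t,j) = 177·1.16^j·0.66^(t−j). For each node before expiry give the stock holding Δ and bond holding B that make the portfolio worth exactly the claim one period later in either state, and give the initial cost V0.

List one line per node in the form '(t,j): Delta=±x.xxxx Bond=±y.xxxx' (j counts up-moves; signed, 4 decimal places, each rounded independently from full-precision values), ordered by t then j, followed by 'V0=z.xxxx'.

(0,0): Delta=-0.0277 Bond=5.4162
(1,0): Delta=-0.1908 Bond=24.8928
(1,1): Delta=-0.0101 Bond=2.2222
(2,0): Delta=-1.0000 Bond=89.2778
(2,1): Delta=-0.1031 Bond=14.9997
(2,2): Delta=0.0000 Bond=0.0000
V0=0.5056

No-arbitrage ⇒ martingale measure with p* = (R−d)/(u−d) = 0.8400.
At expiry t=3: V(3,0)=45.5332, V(3,1)=6.9826, V(3,2)=0.0000, V(3,3)=0.0000
(2,0): S=77.1012. Δ = (V_up−V_dn)/(S_up−S_dn) = (6.9826−45.5332)/(89.4374−50.8868) = -1.0000. V = [p*·6.9826 + (1−p*)·45.5332]/1.08 = 12.1766. B = V − Δ·S = 89.2778.
(2,1): S=135.5112. Δ = (V_up−V_dn)/(S_up−S_dn) = (0.0000−6.9826)/(157.1930−89.4374) = -0.1031. V = [p*·0.0000 + (1−p*)·6.9826]/1.08 = 1.0345. B = V − Δ·S = 14.9997.
(2,2): S=238.1712. Δ = (V_up−V_dn)/(S_up−S_dn) = (0.0000−0.0000)/(276.2786−157.1930) = 0.0000. V = [p*·0.0000 + (1−p*)·0.0000]/1.08 = 0.0000. B = V − Δ·S = 0.0000.
(1,0): S=116.8200. Δ = (V_up−V_dn)/(S_up−S_dn) = (1.0345−12.1766)/(135.5112−77.1012) = -0.1908. V = [p*·1.0345 + (1−p*)·12.1766]/1.08 = 2.6085. B = V − Δ·S = 24.8928.
(1,1): S=205.3200. Δ = (V_up−V_dn)/(S_up−S_dn) = (0.0000−1.0345)/(238.1712−135.5112) = -0.0101. V = [p*·0.0000 + (1−p*)·1.0345]/1.08 = 0.1533. B = V − Δ·S = 2.2222.
(0,0): S=177.0000. Δ = (V_up−V_dn)/(S_up−S_dn) = (0.1533−2.6085)/(205.3200−116.8200) = -0.0277. V = [p*·0.1533 + (1−p*)·2.6085]/1.08 = 0.5056. B = V − Δ·S = 5.4162.
Each (Δ,B) replicates both successor values, so the strategy is self-financing and V0 is arbitrage-free.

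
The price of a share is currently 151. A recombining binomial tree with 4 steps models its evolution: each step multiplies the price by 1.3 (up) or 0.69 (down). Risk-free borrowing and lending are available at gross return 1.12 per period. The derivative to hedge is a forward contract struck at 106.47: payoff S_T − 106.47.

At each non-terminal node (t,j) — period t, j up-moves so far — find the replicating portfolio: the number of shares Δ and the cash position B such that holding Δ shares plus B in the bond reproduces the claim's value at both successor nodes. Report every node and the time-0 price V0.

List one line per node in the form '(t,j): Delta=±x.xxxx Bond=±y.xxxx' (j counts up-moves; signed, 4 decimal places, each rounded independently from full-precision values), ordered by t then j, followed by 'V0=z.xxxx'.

The replicating-portfolio and risk-neutral prices coincide; use p* = (1.12−0.69)/(1.3−0.69) = 0.7049 for the latter.
Terminal values V(4,·): V(4,0)=-72.2426, V(4,1)=-41.9837, V(4,2)=15.0260, V(4,3)=122.4354, V(4,4)=324.8011
  t=3,j=0: stock 49.6049 → up 64.4863 (V=-41.9837), down 34.2274 (V=-72.2426). Price -45.4576; hedge Δ=1.0000, bond B=-95.0625.
  t=3,j=1: stock 93.4584 → up 121.4960 (V=15.0260), down 64.4863 (V=-41.9837). Price -1.6041; hedge Δ=1.0000, bond B=-95.0625.
  t=3,j=2: stock 176.0811 → up 228.9054 (V=122.4354), down 121.4960 (V=15.0260). Price 81.0186; hedge Δ=1.0000, bond B=-95.0625.
  t=3,j=3: stock 331.7470 → up 431.2711 (V=324.8011), down 228.9054 (V=122.4354). Price 236.6845; hedge Δ=1.0000, bond B=-95.0625.
  t=2,j=0: stock 71.8911 → up 93.4584 (V=-1.6041), down 49.6049 (V=-45.4576). Price -12.9861; hedge Δ=1.0000, bond B=-84.8772.
  t=2,j=1: stock 135.4470 → up 176.0811 (V=81.0186), down 93.4584 (V=-1.6041). Price 50.5698; hedge Δ=1.0000, bond B=-84.8772.
  t=2,j=2: stock 255.1900 → up 331.7470 (V=236.6845), down 176.0811 (V=81.0186). Price 170.3128; hedge Δ=1.0000, bond B=-84.8772.
  t=1,j=0: stock 104.1900 → up 135.4470 (V=50.5698), down 71.8911 (V=-12.9861). Price 28.4068; hedge Δ=1.0000, bond B=-75.7832.
  t=1,j=1: stock 196.3000 → up 255.1900 (V=170.3128), down 135.4470 (V=50.5698). Price 120.5168; hedge Δ=1.0000, bond B=-75.7832.
  t=0,j=0: stock 151.0000 → up 196.3000 (V=120.5168), down 104.1900 (V=28.4068). Price 83.3364; hedge Δ=1.0000, bond B=-67.6636.
Self-financing check: at every node Δ·S+B equals the discounted successor values.

(0,0): Delta=1.0000 Bond=-67.6636
(1,0): Delta=1.0000 Bond=-75.7832
(1,1): Delta=1.0000 Bond=-75.7832
(2,0): Delta=1.0000 Bond=-84.8772
(2,1): Delta=1.0000 Bond=-84.8772
(2,2): Delta=1.0000 Bond=-84.8772
(3,0): Delta=1.0000 Bond=-95.0625
(3,1): Delta=1.0000 Bond=-95.0625
(3,2): Delta=1.0000 Bond=-95.0625
(3,3): Delta=1.0000 Bond=-95.0625
V0=83.3364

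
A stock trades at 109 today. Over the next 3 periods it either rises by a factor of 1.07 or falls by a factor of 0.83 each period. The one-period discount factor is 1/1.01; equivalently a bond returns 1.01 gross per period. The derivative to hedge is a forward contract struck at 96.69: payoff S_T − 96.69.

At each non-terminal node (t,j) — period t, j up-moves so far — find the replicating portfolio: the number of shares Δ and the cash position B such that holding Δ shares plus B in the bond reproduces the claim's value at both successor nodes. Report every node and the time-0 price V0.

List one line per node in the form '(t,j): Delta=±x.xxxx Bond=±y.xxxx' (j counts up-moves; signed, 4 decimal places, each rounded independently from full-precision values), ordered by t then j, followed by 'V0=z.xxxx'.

(0,0): Delta=1.0000 Bond=-93.8464
(1,0): Delta=1.0000 Bond=-94.7848
(1,1): Delta=1.0000 Bond=-94.7848
(2,0): Delta=1.0000 Bond=-95.7327
(2,1): Delta=1.0000 Bond=-95.7327
(2,2): Delta=1.0000 Bond=-95.7327
V0=15.1536

No-arbitrage ⇒ martingale measure with p* = (R−d)/(u−d) = 0.7500.
At expiry t=3: V(3,0)=-34.3652, V(3,1)=-16.3436, V(3,2)=6.8891, V(3,3)=36.8397
Node (2,0) S=75.0901: V=(p*·-16.3436+(1−p*)·-34.3652)/1.01=-20.6426; Δ=(-16.3436−-34.3652)/(80.3464−62.3248)=1.0000; B=V−Δ·S=-95.7327
Node (2,1) S=96.8029: V=(p*·6.8891+(1−p*)·-16.3436)/1.01=1.0702; Δ=(6.8891−-16.3436)/(103.5791−80.3464)=1.0000; B=V−Δ·S=-95.7327
Node (2,2) S=124.7941: V=(p*·36.8397+(1−p*)·6.8891)/1.01=29.0614; Δ=(36.8397−6.8891)/(133.5297−103.5791)=1.0000; B=V−Δ·S=-95.7327
Node (1,0) S=90.4700: V=(p*·1.0702+(1−p*)·-20.6426)/1.01=-4.3148; Δ=(1.0702−-20.6426)/(96.8029−75.0901)=1.0000; B=V−Δ·S=-94.7848
Node (1,1) S=116.6300: V=(p*·29.0614+(1−p*)·1.0702)/1.01=21.8452; Δ=(29.0614−1.0702)/(124.7941−96.8029)=1.0000; B=V−Δ·S=-94.7848
Node (0,0) S=109.0000: V=(p*·21.8452+(1−p*)·-4.3148)/1.01=15.1536; Δ=(21.8452−-4.3148)/(116.6300−90.4700)=1.0000; B=V−Δ·S=-93.8464
Check: Δ(0,0)·S0 + B(0,0) = 15.1536 = V0.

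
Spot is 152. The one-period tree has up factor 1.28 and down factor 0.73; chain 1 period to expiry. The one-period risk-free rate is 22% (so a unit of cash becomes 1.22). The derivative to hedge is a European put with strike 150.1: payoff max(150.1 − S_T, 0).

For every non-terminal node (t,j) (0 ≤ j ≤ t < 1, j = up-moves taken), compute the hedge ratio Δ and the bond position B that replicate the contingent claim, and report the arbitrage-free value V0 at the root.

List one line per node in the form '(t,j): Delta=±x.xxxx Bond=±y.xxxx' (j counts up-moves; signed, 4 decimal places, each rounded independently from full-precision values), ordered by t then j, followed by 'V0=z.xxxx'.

(0,0): Delta=-0.4682 Bond=74.6635
V0=3.4999

The replicating-portfolio and risk-neutral prices coincide; use p* = (1.22−0.73)/(1.28−0.73) = 0.8909 for the latter.
Terminal values V(1,·): V(1,0)=39.1400, V(1,1)=0.0000
  t=0,j=0: stock 152.0000 → up 194.5600 (V=0.0000), down 110.9600 (V=39.1400). Price 3.4999; hedge Δ=-0.4682, bond B=74.6635.
The time-0 hedge costs 3.4999, which is the no-arbitrage price.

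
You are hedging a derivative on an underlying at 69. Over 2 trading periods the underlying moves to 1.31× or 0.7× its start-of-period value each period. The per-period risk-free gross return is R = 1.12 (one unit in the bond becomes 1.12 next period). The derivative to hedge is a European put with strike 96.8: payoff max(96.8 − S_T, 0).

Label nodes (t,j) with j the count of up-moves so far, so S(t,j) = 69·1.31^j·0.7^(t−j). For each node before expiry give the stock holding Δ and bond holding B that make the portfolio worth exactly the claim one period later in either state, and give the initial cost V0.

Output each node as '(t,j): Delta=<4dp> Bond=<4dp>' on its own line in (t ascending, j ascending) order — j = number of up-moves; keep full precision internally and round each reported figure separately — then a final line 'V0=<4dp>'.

Under the risk-neutral measure, an up-move has probability p* = (R−d)/(u−d) = 0.6885 and values discount at R = 1.12.
At expiry t=2: V(2,0)=62.9900, V(2,1)=33.5270, V(2,2)=0.0000
(1,0): S=48.3000. Δ = (V_up−V_dn)/(S_up−S_dn) = (33.5270−62.9900)/(63.2730−33.8100) = -1.0000. V = [p*·33.5270 + (1−p*)·62.9900]/1.12 = 38.1286. B = V − Δ·S = 86.4286.
(1,1): S=90.3900. Δ = (V_up−V_dn)/(S_up−S_dn) = (0.0000−33.5270)/(118.4109−63.2730) = -0.6081. V = [p*·0.0000 + (1−p*)·33.5270]/1.12 = 9.3240. B = V − Δ·S = 64.2863.
(0,0): S=69.0000. Δ = (V_up−V_dn)/(S_up−S_dn) = (9.3240−38.1286)/(90.3900−48.3000) = -0.6844. V = [p*·9.3240 + (1−p*)·38.1286]/1.12 = 16.3356. B = V − Δ·S = 63.5563.
Self-financing check: at every node Δ·S+B equals the discounted successor values.

(0,0): Delta=-0.6844 Bond=63.5563
(1,0): Delta=-1.0000 Bond=86.4286
(1,1): Delta=-0.6081 Bond=64.2863
V0=16.3356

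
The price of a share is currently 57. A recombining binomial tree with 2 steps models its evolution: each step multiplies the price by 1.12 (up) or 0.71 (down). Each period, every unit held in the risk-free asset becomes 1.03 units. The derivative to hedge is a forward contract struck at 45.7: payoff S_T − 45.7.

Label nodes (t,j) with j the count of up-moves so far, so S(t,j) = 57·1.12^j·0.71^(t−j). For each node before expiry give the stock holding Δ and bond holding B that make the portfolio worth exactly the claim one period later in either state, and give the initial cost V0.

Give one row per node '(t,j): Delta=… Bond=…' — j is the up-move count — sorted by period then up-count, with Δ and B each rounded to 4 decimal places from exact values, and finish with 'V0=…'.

(0,0): Delta=1.0000 Bond=-43.0766
(1,0): Delta=1.0000 Bond=-44.3689
(1,1): Delta=1.0000 Bond=-44.3689
V0=13.9234

The replicating-portfolio and risk-neutral prices coincide; use p* = (1.03−0.71)/(1.12−0.71) = 0.7805 for the latter.
Terminal payoffs: V(2,0)=-16.9663, V(2,1)=-0.3736, V(2,2)=25.8008
  t=1,j=0: stock 40.4700 → up 45.3264 (V=-0.3736), down 28.7337 (V=-16.9663). Price -3.8989; hedge Δ=1.0000, bond B=-44.3689.
  t=1,j=1: stock 63.8400 → up 71.5008 (V=25.8008), down 45.3264 (V=-0.3736). Price 19.4711; hedge Δ=1.0000, bond B=-44.3689.
  t=0,j=0: stock 57.0000 → up 63.8400 (V=19.4711), down 40.4700 (V=-3.8989). Price 13.9234; hedge Δ=1.0000, bond B=-43.0766.
Each (Δ,B) replicates both successor values, so the strategy is self-financing and V0 is arbitrage-free.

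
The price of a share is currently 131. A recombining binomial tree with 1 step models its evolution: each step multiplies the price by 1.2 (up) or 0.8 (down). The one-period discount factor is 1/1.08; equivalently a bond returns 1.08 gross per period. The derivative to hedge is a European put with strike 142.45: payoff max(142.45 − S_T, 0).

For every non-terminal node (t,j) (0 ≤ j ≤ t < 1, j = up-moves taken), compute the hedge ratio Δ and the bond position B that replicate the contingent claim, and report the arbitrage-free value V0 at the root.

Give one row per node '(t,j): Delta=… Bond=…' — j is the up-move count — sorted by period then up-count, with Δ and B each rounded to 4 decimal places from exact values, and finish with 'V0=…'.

Since d<R<u, set p* = (R−d)/(u−d) = 0.7000; price each node as the discounted p*-expectation of its children.
At expiry t=1: V(1,0)=37.6500, V(1,1)=0.0000
(0,0): S=131.0000. Δ = (V_up−V_dn)/(S_up−S_dn) = (0.0000−37.6500)/(157.2000−104.8000) = -0.7185. V = [p*·0.0000 + (1−p*)·37.6500]/1.08 = 10.4583. B = V − Δ·S = 104.5833.
Self-financing check: at every node Δ·S+B equals the discounted successor values.

(0,0): Delta=-0.7185 Bond=104.5833
V0=10.4583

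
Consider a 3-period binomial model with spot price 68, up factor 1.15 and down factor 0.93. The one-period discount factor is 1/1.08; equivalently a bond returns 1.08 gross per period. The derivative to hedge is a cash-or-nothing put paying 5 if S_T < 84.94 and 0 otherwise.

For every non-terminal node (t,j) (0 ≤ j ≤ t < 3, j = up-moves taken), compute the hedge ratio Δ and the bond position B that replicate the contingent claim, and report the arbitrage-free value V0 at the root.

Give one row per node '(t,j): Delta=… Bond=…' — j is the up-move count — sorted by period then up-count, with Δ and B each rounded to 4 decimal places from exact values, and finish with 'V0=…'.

(0,0): Delta=-0.1332 Bond=11.7692
(1,0): Delta=0.0000 Bond=4.2867
(1,1): Delta=-0.1835 Bond=16.6419
(2,0): Delta=0.0000 Bond=4.6296
(2,1): Delta=0.0000 Bond=4.6296
(2,2): Delta=-0.2527 Bond=24.2003
V0=2.7111

Under the risk-neutral measure, an up-move has probability p* = (R−d)/(u−d) = 0.6818 and values discount at R = 1.08.
Payoff layer (t=3): V(3,0)=5.0000, V(3,1)=5.0000, V(3,2)=5.0000, V(3,3)=0.0000
Node (2,0) S=58.8132: V=(p*·5.0000+(1−p*)·5.0000)/1.08=4.6296; Δ=(5.0000−5.0000)/(67.6352−54.6963)=0.0000; B=V−Δ·S=4.6296
Node (2,1) S=72.7260: V=(p*·5.0000+(1−p*)·5.0000)/1.08=4.6296; Δ=(5.0000−5.0000)/(83.6349−67.6352)=0.0000; B=V−Δ·S=4.6296
Node (2,2) S=89.9300: V=(p*·0.0000+(1−p*)·5.0000)/1.08=1.4731; Δ=(0.0000−5.0000)/(103.4195−83.6349)=-0.2527; B=V−Δ·S=24.2003
Node (1,0) S=63.2400: V=(p*·4.6296+(1−p*)·4.6296)/1.08=4.2867; Δ=(4.6296−4.6296)/(72.7260−58.8132)=0.0000; B=V−Δ·S=4.2867
Node (1,1) S=78.2000: V=(p*·1.4731+(1−p*)·4.6296)/1.08=2.2939; Δ=(1.4731−4.6296)/(89.9300−72.7260)=-0.1835; B=V−Δ·S=16.6419
Node (0,0) S=68.0000: V=(p*·2.2939+(1−p*)·4.2867)/1.08=2.7111; Δ=(2.2939−4.2867)/(78.2000−63.2400)=-0.1332; B=V−Δ·S=11.7692
Each (Δ,B) replicates both successor values, so the strategy is self-financing and V0 is arbitrage-free.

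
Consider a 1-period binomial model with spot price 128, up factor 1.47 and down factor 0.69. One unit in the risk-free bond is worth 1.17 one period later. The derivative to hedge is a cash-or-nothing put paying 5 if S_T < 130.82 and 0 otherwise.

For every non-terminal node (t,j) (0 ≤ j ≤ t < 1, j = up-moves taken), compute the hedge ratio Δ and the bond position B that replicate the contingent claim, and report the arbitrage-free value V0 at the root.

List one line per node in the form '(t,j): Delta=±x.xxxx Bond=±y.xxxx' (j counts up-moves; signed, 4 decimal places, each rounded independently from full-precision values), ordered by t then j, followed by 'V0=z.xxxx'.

(0,0): Delta=-0.0501 Bond=8.0539
V0=1.6437

Risk-neutral probability p* = (R−d)/(u−d) = (1.17−0.69)/(1.47−0.69) = 0.6154.
Terminal payoffs: V(1,0)=5.0000, V(1,1)=0.0000
  t=0,j=0: stock 128.0000 → up 188.1600 (V=0.0000), down 88.3200 (V=5.0000). Price 1.6437; hedge Δ=-0.0501, bond B=8.0539.
Self-financing check: at every node Δ·S+B equals the discounted successor values.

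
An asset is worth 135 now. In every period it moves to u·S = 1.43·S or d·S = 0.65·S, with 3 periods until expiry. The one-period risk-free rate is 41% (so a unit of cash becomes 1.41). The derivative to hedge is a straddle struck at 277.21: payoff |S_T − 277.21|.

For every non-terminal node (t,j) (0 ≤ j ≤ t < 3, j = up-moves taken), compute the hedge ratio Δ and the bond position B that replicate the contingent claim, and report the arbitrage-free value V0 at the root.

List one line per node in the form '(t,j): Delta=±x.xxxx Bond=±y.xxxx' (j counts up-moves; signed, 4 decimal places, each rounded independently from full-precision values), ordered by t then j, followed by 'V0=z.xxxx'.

The replicating-portfolio and risk-neutral prices coincide; use p* = (1.41−0.65)/(1.43−0.65) = 0.9744 for the latter.
Terminal values V(3,·): V(3,0)=240.1356, V(3,1)=195.6464, V(3,2)=97.7700, V(3,3)=117.5579
  t=2,j=0: stock 57.0375 → up 81.5636 (V=195.6464), down 37.0744 (V=240.1356). Price 139.5653; hedge Δ=-1.0000, bond B=196.6028.
  t=2,j=1: stock 125.4825 → up 179.4400 (V=97.7700), down 81.5636 (V=195.6464). Price 71.1203; hedge Δ=-1.0000, bond B=196.6028.
  t=2,j=2: stock 276.0615 → up 394.7679 (V=117.5579), down 179.4400 (V=97.7700). Price 83.0146; hedge Δ=0.0919, bond B=57.6455.
  t=1,j=0: stock 87.7500 → up 125.4825 (V=71.1203), down 57.0375 (V=139.5653). Price 51.6846; hedge Δ=-1.0000, bond B=139.4346.
  t=1,j=1: stock 193.0500 → up 276.0615 (V=83.0146), down 125.4825 (V=71.1203). Price 58.6593; hedge Δ=0.0790, bond B=43.4103.
  t=0,j=0: stock 135.0000 → up 193.0500 (V=58.6593), down 87.7500 (V=51.6846). Price 41.4755; hedge Δ=0.0662, bond B=32.5336.
Each (Δ,B) replicates both successor values, so the strategy is self-financing and V0 is arbitrage-free.

(0,0): Delta=0.0662 Bond=32.5336
(1,0): Delta=-1.0000 Bond=139.4346
(1,1): Delta=0.0790 Bond=43.4103
(2,0): Delta=-1.0000 Bond=196.6028
(2,1): Delta=-1.0000 Bond=196.6028
(2,2): Delta=0.0919 Bond=57.6455
V0=41.4755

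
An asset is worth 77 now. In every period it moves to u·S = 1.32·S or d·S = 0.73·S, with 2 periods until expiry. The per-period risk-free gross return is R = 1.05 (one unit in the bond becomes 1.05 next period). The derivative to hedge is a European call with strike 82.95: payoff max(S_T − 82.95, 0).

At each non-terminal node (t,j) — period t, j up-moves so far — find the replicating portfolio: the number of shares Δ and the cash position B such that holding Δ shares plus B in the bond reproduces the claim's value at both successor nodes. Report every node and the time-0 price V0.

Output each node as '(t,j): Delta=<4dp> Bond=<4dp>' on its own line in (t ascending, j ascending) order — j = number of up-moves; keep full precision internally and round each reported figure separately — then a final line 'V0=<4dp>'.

(0,0): Delta=0.5823 Bond=-31.1735
(1,0): Delta=0.0000 Bond=0.0000
(1,1): Delta=0.8540 Bond=-60.3500
V0=13.6651

The replicating-portfolio and risk-neutral prices coincide; use p* = (1.05−0.73)/(1.32−0.73) = 0.5424 for the latter.
At expiry t=2: V(2,0)=0.0000, V(2,1)=0.0000, V(2,2)=51.2148
Node (1,0) S=56.2100: V=(p*·0.0000+(1−p*)·0.0000)/1.05=0.0000; Δ=(0.0000−0.0000)/(74.1972−41.0333)=0.0000; B=V−Δ·S=0.0000
Node (1,1) S=101.6400: V=(p*·51.2148+(1−p*)·0.0000)/1.05=26.4548; Δ=(51.2148−0.0000)/(134.1648−74.1972)=0.8540; B=V−Δ·S=-60.3500
Node (0,0) S=77.0000: V=(p*·26.4548+(1−p*)·0.0000)/1.05=13.6651; Δ=(26.4548−0.0000)/(101.6400−56.2100)=0.5823; B=V−Δ·S=-31.1735
Self-financing check: at every node Δ·S+B equals the discounted successor values.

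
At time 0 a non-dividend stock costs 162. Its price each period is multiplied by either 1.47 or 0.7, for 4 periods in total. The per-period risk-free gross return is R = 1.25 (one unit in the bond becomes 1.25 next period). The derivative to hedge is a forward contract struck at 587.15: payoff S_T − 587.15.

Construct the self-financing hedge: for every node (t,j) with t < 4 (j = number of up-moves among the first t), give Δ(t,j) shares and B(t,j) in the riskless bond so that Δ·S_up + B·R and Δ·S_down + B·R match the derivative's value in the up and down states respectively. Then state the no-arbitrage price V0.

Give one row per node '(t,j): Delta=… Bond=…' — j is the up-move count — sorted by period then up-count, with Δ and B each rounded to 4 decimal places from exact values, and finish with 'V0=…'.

Under the risk-neutral measure, an up-move has probability p* = (R−d)/(u−d) = 0.7143 and values discount at R = 1.25.
At expiry t=4: V(4,0)=-548.2538, V(4,1)=-505.4680, V(4,2)=-415.6178, V(4,3)=-226.9323, V(4,4)=169.3072
(3,0): S=55.5660. Δ = (V_up−V_dn)/(S_up−S_dn) = (-505.4680−-548.2538)/(81.6820−38.8962) = 1.0000. V = [p*·-505.4680 + (1−p*)·-548.2538]/1.25 = -414.1540. B = V − Δ·S = -469.7200.
(3,1): S=116.6886. Δ = (V_up−V_dn)/(S_up−S_dn) = (-415.6178−-505.4680)/(171.5322−81.6820) = 1.0000. V = [p*·-415.6178 + (1−p*)·-505.4680]/1.25 = -353.0314. B = V − Δ·S = -469.7200.
(3,2): S=245.0461. Δ = (V_up−V_dn)/(S_up−S_dn) = (-226.9323−-415.6178)/(360.2177−171.5322) = 1.0000. V = [p*·-226.9323 + (1−p*)·-415.6178]/1.25 = -224.6739. B = V − Δ·S = -469.7200.
(3,3): S=514.5967. Δ = (V_up−V_dn)/(S_up−S_dn) = (169.3072−-226.9323)/(756.4572−360.2177) = 1.0000. V = [p*·169.3072 + (1−p*)·-226.9323]/1.25 = 44.8767. B = V − Δ·S = -469.7200.
(2,0): S=79.3800. Δ = (V_up−V_dn)/(S_up−S_dn) = (-353.0314−-414.1540)/(116.6886−55.5660) = 1.0000. V = [p*·-353.0314 + (1−p*)·-414.1540]/1.25 = -296.3960. B = V − Δ·S = -375.7760.
(2,1): S=166.6980. Δ = (V_up−V_dn)/(S_up−S_dn) = (-224.6739−-353.0314)/(245.0461−116.6886) = 1.0000. V = [p*·-224.6739 + (1−p*)·-353.0314]/1.25 = -209.0780. B = V − Δ·S = -375.7760.
(2,2): S=350.0658. Δ = (V_up−V_dn)/(S_up−S_dn) = (44.8767−-224.6739)/(514.5967−245.0461) = 1.0000. V = [p*·44.8767 + (1−p*)·-224.6739]/1.25 = -25.7102. B = V − Δ·S = -375.7760.
(1,0): S=113.4000. Δ = (V_up−V_dn)/(S_up−S_dn) = (-209.0780−-296.3960)/(166.6980−79.3800) = 1.0000. V = [p*·-209.0780 + (1−p*)·-296.3960]/1.25 = -187.2208. B = V − Δ·S = -300.6208.
(1,1): S=238.1400. Δ = (V_up−V_dn)/(S_up−S_dn) = (-25.7102−-209.0780)/(350.0658−166.6980) = 1.0000. V = [p*·-25.7102 + (1−p*)·-209.0780]/1.25 = -62.4808. B = V − Δ·S = -300.6208.
(0,0): S=162.0000. Δ = (V_up−V_dn)/(S_up−S_dn) = (-62.4808−-187.2208)/(238.1400−113.4000) = 1.0000. V = [p*·-62.4808 + (1−p*)·-187.2208]/1.25 = -78.4966. B = V − Δ·S = -240.4966.
Root portfolio cost Δ·162+B reproduces V0=-78.4966.

(0,0): Delta=1.0000 Bond=-240.4966
(1,0): Delta=1.0000 Bond=-300.6208
(1,1): Delta=1.0000 Bond=-300.6208
(2,0): Delta=1.0000 Bond=-375.7760
(2,1): Delta=1.0000 Bond=-375.7760
(2,2): Delta=1.0000 Bond=-375.7760
(3,0): Delta=1.0000 Bond=-469.7200
(3,1): Delta=1.0000 Bond=-469.7200
(3,2): Delta=1.0000 Bond=-469.7200
(3,3): Delta=1.0000 Bond=-469.7200
V0=-78.4966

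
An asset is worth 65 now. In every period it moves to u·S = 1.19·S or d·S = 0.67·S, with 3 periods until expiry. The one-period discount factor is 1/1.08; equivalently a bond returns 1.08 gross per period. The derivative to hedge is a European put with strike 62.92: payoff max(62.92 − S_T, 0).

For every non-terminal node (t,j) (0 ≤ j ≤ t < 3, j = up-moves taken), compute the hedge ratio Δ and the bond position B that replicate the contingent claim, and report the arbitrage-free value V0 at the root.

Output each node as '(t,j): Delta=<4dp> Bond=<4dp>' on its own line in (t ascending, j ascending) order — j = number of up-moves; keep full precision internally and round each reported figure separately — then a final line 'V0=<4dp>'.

(0,0): Delta=-0.2649 Bond=20.3071
(1,0): Delta=-1.0000 Bond=53.9438
(1,1): Delta=-0.1539 Bond=13.3431
(2,0): Delta=-1.0000 Bond=58.2593
(2,1): Delta=-1.0000 Bond=58.2593
(2,2): Delta=-0.0261 Bond=2.6462
V0=3.0863

Since d<R<u, set p* = (R−d)/(u−d) = 0.7885; price each node as the discounted p*-expectation of its children.
Terminal values V(3,·): V(3,0)=43.3704, V(3,1)=28.1976, V(3,2)=1.2488, V(3,3)=0.0000
Node (2,0) S=29.1785: V=(p*·28.1976+(1−p*)·43.3704)/1.08=29.0808; Δ=(28.1976−43.3704)/(34.7224−19.5496)=-1.0000; B=V−Δ·S=58.2593
Node (2,1) S=51.8245: V=(p*·1.2488+(1−p*)·28.1976)/1.08=6.4348; Δ=(1.2488−28.1976)/(61.6712−34.7224)=-1.0000; B=V−Δ·S=58.2593
Node (2,2) S=92.0465: V=(p*·0.0000+(1−p*)·1.2488)/1.08=0.2446; Δ=(0.0000−1.2488)/(109.5353−61.6712)=-0.0261; B=V−Δ·S=2.6462
Node (1,0) S=43.5500: V=(p*·6.4348+(1−p*)·29.0808)/1.08=10.3938; Δ=(6.4348−29.0808)/(51.8245−29.1785)=-1.0000; B=V−Δ·S=53.9438
Node (1,1) S=77.3500: V=(p*·0.2446+(1−p*)·6.4348)/1.08=1.4389; Δ=(0.2446−6.4348)/(92.0465−51.8245)=-0.1539; B=V−Δ·S=13.3431
Node (0,0) S=65.0000: V=(p*·1.4389+(1−p*)·10.3938)/1.08=3.0863; Δ=(1.4389−10.3938)/(77.3500−43.5500)=-0.2649; B=V−Δ·S=20.3071
Check: Δ(0,0)·S0 + B(0,0) = 3.0863 = V0.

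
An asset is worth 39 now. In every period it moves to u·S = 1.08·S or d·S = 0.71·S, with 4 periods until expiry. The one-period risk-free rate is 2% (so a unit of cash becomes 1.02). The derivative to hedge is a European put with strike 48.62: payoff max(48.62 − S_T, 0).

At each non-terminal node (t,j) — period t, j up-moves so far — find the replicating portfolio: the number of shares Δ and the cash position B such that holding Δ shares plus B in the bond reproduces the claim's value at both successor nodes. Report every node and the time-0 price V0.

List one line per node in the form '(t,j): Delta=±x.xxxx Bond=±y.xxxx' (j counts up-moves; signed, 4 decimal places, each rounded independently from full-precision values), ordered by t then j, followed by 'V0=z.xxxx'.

Under the risk-neutral measure, an up-move has probability p* = (R−d)/(u−d) = 0.8378 and values discount at R = 1.02.
Terminal values V(4,·): V(4,0)=38.7094, V(4,1)=33.5448, V(4,2)=25.6887, V(4,3)=13.7386, V(4,4)=0.0000
(3,0): S=13.9585. Δ = (V_up−V_dn)/(S_up−S_dn) = (33.5448−38.7094)/(15.0752−9.9106) = -1.0000. V = [p*·33.5448 + (1−p*)·38.7094]/1.02 = 33.7081. B = V − Δ·S = 47.6667.
(3,1): S=21.2327. Δ = (V_up−V_dn)/(S_up−S_dn) = (25.6887−33.5448)/(22.9313−15.0752) = -1.0000. V = [p*·25.6887 + (1−p*)·33.5448]/1.02 = 26.4340. B = V − Δ·S = 47.6667.
(3,2): S=32.2976. Δ = (V_up−V_dn)/(S_up−S_dn) = (13.7386−25.6887)/(34.8814−22.9313) = -1.0000. V = [p*·13.7386 + (1−p*)·25.6887]/1.02 = 15.3691. B = V − Δ·S = 47.6667.
(3,3): S=49.1288. Δ = (V_up−V_dn)/(S_up−S_dn) = (0.0000−13.7386)/(53.0591−34.8814) = -0.7558. V = [p*·0.0000 + (1−p*)·13.7386]/1.02 = 2.1842. B = V − Δ·S = 39.3155.
(2,0): S=19.6599. Δ = (V_up−V_dn)/(S_up−S_dn) = (26.4340−33.7081)/(21.2327−13.9585) = -1.0000. V = [p*·26.4340 + (1−p*)·33.7081]/1.02 = 27.0721. B = V − Δ·S = 46.7320.
(2,1): S=29.9052. Δ = (V_up−V_dn)/(S_up−S_dn) = (15.3691−26.4340)/(32.2976−21.2327) = -1.0000. V = [p*·15.3691 + (1−p*)·26.4340]/1.02 = 16.8268. B = V − Δ·S = 46.7320.
(2,2): S=45.4896. Δ = (V_up−V_dn)/(S_up−S_dn) = (2.1842−15.3691)/(49.1288−32.2976) = -0.7834. V = [p*·2.1842 + (1−p*)·15.3691]/1.02 = 4.2375. B = V − Δ·S = 39.8723.
(1,0): S=27.6900. Δ = (V_up−V_dn)/(S_up−S_dn) = (16.8268−27.0721)/(29.9052−19.6599) = -1.0000. V = [p*·16.8268 + (1−p*)·27.0721]/1.02 = 18.1257. B = V − Δ·S = 45.8157.
(1,1): S=42.1200. Δ = (V_up−V_dn)/(S_up−S_dn) = (4.2375−16.8268)/(45.4896−29.9052) = -0.8078. V = [p*·4.2375 + (1−p*)·16.8268]/1.02 = 6.1559. B = V − Δ·S = 40.1810.
(0,0): S=39.0000. Δ = (V_up−V_dn)/(S_up−S_dn) = (6.1559−18.1257)/(42.1200−27.6900) = -0.8295. V = [p*·6.1559 + (1−p*)·18.1257]/1.02 = 7.9382. B = V − Δ·S = 40.2890.
Check: Δ(0,0)·S0 + B(0,0) = 7.9382 = V0.

(0,0): Delta=-0.8295 Bond=40.2890
(1,0): Delta=-1.0000 Bond=45.8157
(1,1): Delta=-0.8078 Bond=40.1810
(2,0): Delta=-1.0000 Bond=46.7320
(2,1): Delta=-1.0000 Bond=46.7320
(2,2): Delta=-0.7834 Bond=39.8723
(3,0): Delta=-1.0000 Bond=47.6667
(3,1): Delta=-1.0000 Bond=47.6667
(3,2): Delta=-1.0000 Bond=47.6667
(3,3): Delta=-0.7558 Bond=39.3155
V0=7.9382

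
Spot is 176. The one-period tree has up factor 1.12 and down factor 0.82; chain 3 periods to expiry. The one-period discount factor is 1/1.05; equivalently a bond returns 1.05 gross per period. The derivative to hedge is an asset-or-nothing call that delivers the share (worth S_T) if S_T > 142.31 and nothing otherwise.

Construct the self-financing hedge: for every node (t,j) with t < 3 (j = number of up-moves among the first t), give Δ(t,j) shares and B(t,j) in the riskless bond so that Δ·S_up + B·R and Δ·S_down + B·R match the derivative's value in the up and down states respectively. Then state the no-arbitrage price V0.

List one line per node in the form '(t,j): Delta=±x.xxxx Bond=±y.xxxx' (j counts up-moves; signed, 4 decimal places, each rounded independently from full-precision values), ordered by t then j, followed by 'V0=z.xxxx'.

(0,0): Delta=1.7814 Bond=-152.9328
(1,0): Delta=3.0530 Bond=-344.0988
(1,1): Delta=1.4981 Bond=-104.7257
(2,0): Delta=0.0000 Bond=0.0000
(2,1): Delta=3.7333 Bond=-471.2657
(2,2): Delta=1.0000 Bond=0.0000
V0=160.5976

Under the risk-neutral measure, an up-move has probability p* = (R−d)/(u−d) = 0.7667 and values discount at R = 1.05.
Terminal values V(3,·): V(3,0)=0.0000, V(3,1)=0.0000, V(3,2)=181.0350, V(3,3)=247.2673
(2,0): S=118.3424. Δ = (V_up−V_dn)/(S_up−S_dn) = (0.0000−0.0000)/(132.5435−97.0408) = 0.0000. V = [p*·0.0000 + (1−p*)·0.0000]/1.05 = 0.0000. B = V − Δ·S = 0.0000.
(2,1): S=161.6384. Δ = (V_up−V_dn)/(S_up−S_dn) = (181.0350−0.0000)/(181.0350−132.5435) = 3.7333. V = [p*·181.0350 + (1−p*)·0.0000]/1.05 = 132.1843. B = V − Δ·S = -471.2657.
(2,2): S=220.7744. Δ = (V_up−V_dn)/(S_up−S_dn) = (247.2673−181.0350)/(247.2673−181.0350) = 1.0000. V = [p*·247.2673 + (1−p*)·181.0350]/1.05 = 220.7744. B = V − Δ·S = 0.0000.
(1,0): S=144.3200. Δ = (V_up−V_dn)/(S_up−S_dn) = (132.1843−0.0000)/(161.6384−118.3424) = 3.0530. V = [p*·132.1843 + (1−p*)·0.0000]/1.05 = 96.5155. B = V − Δ·S = -344.0988.
(1,1): S=197.1200. Δ = (V_up−V_dn)/(S_up−S_dn) = (220.7744−132.1843)/(220.7744−161.6384) = 1.4981. V = [p*·220.7744 + (1−p*)·132.1843]/1.05 = 190.5746. B = V − Δ·S = -104.7257.
(0,0): S=176.0000. Δ = (V_up−V_dn)/(S_up−S_dn) = (190.5746−96.5155)/(197.1200−144.3200) = 1.7814. V = [p*·190.5746 + (1−p*)·96.5155]/1.05 = 160.5976. B = V − Δ·S = -152.9328.
Check: Δ(0,0)·S0 + B(0,0) = 160.5976 = V0.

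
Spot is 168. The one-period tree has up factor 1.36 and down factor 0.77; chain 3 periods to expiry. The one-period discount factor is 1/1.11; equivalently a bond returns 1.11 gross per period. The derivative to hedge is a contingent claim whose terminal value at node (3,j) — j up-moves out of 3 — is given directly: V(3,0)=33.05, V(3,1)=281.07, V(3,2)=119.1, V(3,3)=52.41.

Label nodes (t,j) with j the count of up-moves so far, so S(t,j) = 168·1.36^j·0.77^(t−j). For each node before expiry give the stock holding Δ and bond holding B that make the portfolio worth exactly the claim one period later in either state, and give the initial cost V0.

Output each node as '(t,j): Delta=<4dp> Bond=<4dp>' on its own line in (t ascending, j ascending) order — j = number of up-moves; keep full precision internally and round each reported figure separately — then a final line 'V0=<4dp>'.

Risk-neutral probability p* = (R−d)/(u−d) = (1.11−0.77)/(1.36−0.77) = 0.5763.
Payoff layer (t=3): V(3,0)=33.0500, V(3,1)=281.0700, V(3,2)=119.1000, V(3,3)=52.4100
Node (2,0) S=99.6072: V=(p*·281.0700+(1−p*)·33.0500)/1.11=158.5376; Δ=(281.0700−33.0500)/(135.4658−76.6975)=4.2203; B=V−Δ·S=-261.8352
Node (2,1) S=175.9296: V=(p*·119.1000+(1−p*)·281.0700)/1.11=169.1273; Δ=(119.1000−281.0700)/(239.2643−135.4658)=-1.5604; B=V−Δ·S=443.6528
Node (2,2) S=310.7328: V=(p*·52.4100+(1−p*)·119.1000)/1.11=72.6743; Δ=(52.4100−119.1000)/(422.5966−239.2643)=-0.3638; B=V−Δ·S=185.7082
Node (1,0) S=129.3600: V=(p*·169.1273+(1−p*)·158.5376)/1.11=148.3245; Δ=(169.1273−158.5376)/(175.9296−99.6072)=0.1387; B=V−Δ·S=130.3758
Node (1,1) S=228.4800: V=(p*·72.6743+(1−p*)·169.1273)/1.11=102.2921; Δ=(72.6743−169.1273)/(310.7328−175.9296)=-0.7155; B=V−Δ·S=265.7718
Node (0,0) S=168.0000: V=(p*·102.2921+(1−p*)·148.3245)/1.11=109.7273; Δ=(102.2921−148.3245)/(228.4800−129.3600)=-0.4644; B=V−Δ·S=187.7483
Each (Δ,B) replicates both successor values, so the strategy is self-financing and V0 is arbitrage-free.

(0,0): Delta=-0.4644 Bond=187.7483
(1,0): Delta=0.1387 Bond=130.3758
(1,1): Delta=-0.7155 Bond=265.7718
(2,0): Delta=4.2203 Bond=-261.8352
(2,1): Delta=-1.5604 Bond=443.6528
(2,2): Delta=-0.3638 Bond=185.7082
V0=109.7273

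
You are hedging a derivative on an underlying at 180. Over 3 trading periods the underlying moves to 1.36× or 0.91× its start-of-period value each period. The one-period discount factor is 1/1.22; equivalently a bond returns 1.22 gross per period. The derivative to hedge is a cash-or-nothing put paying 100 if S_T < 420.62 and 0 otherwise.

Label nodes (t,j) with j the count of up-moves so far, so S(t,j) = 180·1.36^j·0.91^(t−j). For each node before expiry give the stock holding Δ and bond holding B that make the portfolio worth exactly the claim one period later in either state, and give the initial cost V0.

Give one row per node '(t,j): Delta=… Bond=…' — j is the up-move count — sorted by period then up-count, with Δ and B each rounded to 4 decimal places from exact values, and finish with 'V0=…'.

Risk-neutral probability p* = (R−d)/(u−d) = (1.22−0.91)/(1.36−0.91) = 0.6889.
Terminal payoffs: V(3,0)=100.0000, V(3,1)=100.0000, V(3,2)=100.0000, V(3,3)=0.0000
Node (2,0) S=149.0580: V=(p*·100.0000+(1−p*)·100.0000)/1.22=81.9672; Δ=(100.0000−100.0000)/(202.7189−135.6428)=0.0000; B=V−Δ·S=81.9672
Node (2,1) S=222.7680: V=(p*·100.0000+(1−p*)·100.0000)/1.22=81.9672; Δ=(100.0000−100.0000)/(302.9645−202.7189)=0.0000; B=V−Δ·S=81.9672
Node (2,2) S=332.9280: V=(p*·0.0000+(1−p*)·100.0000)/1.22=25.5009; Δ=(0.0000−100.0000)/(452.7821−302.9645)=-0.6675; B=V−Δ·S=247.7231
Node (1,0) S=163.8000: V=(p*·81.9672+(1−p*)·81.9672)/1.22=67.1862; Δ=(81.9672−81.9672)/(222.7680−149.0580)=0.0000; B=V−Δ·S=67.1862
Node (1,1) S=244.8000: V=(p*·25.5009+(1−p*)·81.9672)/1.22=35.3018; Δ=(25.5009−81.9672)/(332.9280−222.7680)=-0.5126; B=V−Δ·S=160.7825
Node (0,0) S=180.0000: V=(p*·35.3018+(1−p*)·67.1862)/1.22=37.0667; Δ=(35.3018−67.1862)/(244.8000−163.8000)=-0.3936; B=V−Δ·S=107.9210
Each (Δ,B) replicates both successor values, so the strategy is self-financing and V0 is arbitrage-free.

(0,0): Delta=-0.3936 Bond=107.9210
(1,0): Delta=0.0000 Bond=67.1862
(1,1): Delta=-0.5126 Bond=160.7825
(2,0): Delta=0.0000 Bond=81.9672
(2,1): Delta=0.0000 Bond=81.9672
(2,2): Delta=-0.6675 Bond=247.7231
V0=37.0667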